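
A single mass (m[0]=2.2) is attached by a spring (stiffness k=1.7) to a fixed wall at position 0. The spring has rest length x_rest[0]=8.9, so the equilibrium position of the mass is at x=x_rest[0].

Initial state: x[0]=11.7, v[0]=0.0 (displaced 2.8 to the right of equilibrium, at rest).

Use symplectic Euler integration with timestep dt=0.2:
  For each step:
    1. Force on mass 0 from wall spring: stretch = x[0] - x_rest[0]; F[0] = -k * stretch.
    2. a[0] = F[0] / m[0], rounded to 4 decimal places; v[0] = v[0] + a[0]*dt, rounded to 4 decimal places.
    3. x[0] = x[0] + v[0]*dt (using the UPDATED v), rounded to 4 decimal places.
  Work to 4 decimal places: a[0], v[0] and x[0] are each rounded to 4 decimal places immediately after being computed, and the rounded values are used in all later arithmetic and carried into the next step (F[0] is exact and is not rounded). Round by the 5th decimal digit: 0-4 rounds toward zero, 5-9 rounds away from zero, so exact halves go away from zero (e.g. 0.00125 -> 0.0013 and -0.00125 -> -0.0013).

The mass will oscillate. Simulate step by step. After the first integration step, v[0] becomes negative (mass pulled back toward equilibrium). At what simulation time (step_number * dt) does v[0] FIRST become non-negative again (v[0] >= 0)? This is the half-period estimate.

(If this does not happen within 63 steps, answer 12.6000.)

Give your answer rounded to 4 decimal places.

Answer: 3.6000

Derivation:
Step 0: x=[11.7000] v=[0.0000]
Step 1: x=[11.6135] v=[-0.4327]
Step 2: x=[11.4431] v=[-0.8521]
Step 3: x=[11.1941] v=[-1.2451]
Step 4: x=[10.8742] v=[-1.5996]
Step 5: x=[10.4933] v=[-1.9047]
Step 6: x=[10.0631] v=[-2.1509]
Step 7: x=[9.5970] v=[-2.3307]
Step 8: x=[9.1093] v=[-2.4384]
Step 9: x=[8.6152] v=[-2.4707]
Step 10: x=[8.1299] v=[-2.4267]
Step 11: x=[7.6684] v=[-2.3077]
Step 12: x=[7.2449] v=[-2.1174]
Step 13: x=[6.8726] v=[-1.8616]
Step 14: x=[6.5629] v=[-1.5483]
Step 15: x=[6.3255] v=[-1.1871]
Step 16: x=[6.1677] v=[-0.7892]
Step 17: x=[6.0943] v=[-0.3669]
Step 18: x=[6.1076] v=[0.0667]
First v>=0 after going negative at step 18, time=3.6000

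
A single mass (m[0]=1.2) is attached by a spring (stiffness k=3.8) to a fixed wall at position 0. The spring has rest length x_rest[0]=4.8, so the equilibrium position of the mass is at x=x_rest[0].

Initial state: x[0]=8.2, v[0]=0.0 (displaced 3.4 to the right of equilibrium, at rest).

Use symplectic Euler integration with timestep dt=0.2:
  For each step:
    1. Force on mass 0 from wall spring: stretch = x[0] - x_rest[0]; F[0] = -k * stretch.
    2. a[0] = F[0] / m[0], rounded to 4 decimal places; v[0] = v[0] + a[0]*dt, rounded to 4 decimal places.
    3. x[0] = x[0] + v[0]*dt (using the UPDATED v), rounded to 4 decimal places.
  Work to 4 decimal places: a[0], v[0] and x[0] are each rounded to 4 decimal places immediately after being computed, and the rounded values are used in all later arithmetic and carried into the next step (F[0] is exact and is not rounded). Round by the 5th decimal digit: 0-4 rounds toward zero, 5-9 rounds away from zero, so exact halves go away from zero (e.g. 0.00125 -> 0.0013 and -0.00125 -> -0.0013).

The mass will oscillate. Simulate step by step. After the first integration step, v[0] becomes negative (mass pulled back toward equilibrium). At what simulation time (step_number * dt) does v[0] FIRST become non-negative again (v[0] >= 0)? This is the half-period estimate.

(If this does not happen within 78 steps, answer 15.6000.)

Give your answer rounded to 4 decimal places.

Answer: 1.8000

Derivation:
Step 0: x=[8.2000] v=[0.0000]
Step 1: x=[7.7693] v=[-2.1533]
Step 2: x=[6.9625] v=[-4.0339]
Step 3: x=[5.8818] v=[-5.4035]
Step 4: x=[4.6641] v=[-6.0886]
Step 5: x=[3.4636] v=[-6.0025]
Step 6: x=[2.4324] v=[-5.1561]
Step 7: x=[1.7011] v=[-3.6566]
Step 8: x=[1.3623] v=[-1.6940]
Step 9: x=[1.4589] v=[0.4832]
First v>=0 after going negative at step 9, time=1.8000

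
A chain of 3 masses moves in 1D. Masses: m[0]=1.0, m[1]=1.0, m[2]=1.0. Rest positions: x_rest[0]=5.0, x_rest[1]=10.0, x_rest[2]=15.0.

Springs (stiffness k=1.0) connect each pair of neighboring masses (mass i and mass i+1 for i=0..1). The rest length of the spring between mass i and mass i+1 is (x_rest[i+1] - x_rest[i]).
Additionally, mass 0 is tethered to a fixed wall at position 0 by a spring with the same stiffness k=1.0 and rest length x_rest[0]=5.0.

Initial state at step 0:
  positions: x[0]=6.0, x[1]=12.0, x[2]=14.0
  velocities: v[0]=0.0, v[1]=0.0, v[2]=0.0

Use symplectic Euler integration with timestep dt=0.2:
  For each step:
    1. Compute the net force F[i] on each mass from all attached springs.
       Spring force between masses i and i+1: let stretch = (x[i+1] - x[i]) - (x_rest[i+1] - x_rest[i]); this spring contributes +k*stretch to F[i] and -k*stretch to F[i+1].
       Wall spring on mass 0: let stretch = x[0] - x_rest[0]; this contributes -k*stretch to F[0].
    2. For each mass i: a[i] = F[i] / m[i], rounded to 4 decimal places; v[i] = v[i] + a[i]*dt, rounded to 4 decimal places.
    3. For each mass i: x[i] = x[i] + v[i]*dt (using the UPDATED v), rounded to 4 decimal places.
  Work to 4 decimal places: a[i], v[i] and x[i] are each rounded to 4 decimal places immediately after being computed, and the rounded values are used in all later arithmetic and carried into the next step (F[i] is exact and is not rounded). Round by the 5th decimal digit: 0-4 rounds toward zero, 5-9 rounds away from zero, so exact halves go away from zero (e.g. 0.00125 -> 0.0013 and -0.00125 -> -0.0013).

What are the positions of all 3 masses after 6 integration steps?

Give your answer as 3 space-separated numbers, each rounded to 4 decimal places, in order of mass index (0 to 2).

Step 0: x=[6.0000 12.0000 14.0000] v=[0.0000 0.0000 0.0000]
Step 1: x=[6.0000 11.8400 14.1200] v=[0.0000 -0.8000 0.6000]
Step 2: x=[5.9936 11.5376 14.3488] v=[-0.0320 -1.5120 1.1440]
Step 3: x=[5.9692 11.1259 14.6652] v=[-0.1219 -2.0586 1.5818]
Step 4: x=[5.9123 10.6495 15.0400] v=[-0.2844 -2.3821 1.8739]
Step 5: x=[5.8084 10.1592 15.4392] v=[-0.5194 -2.4514 1.9958]
Step 6: x=[5.6462 9.7061 15.8272] v=[-0.8109 -2.2656 1.9398]

Answer: 5.6462 9.7061 15.8272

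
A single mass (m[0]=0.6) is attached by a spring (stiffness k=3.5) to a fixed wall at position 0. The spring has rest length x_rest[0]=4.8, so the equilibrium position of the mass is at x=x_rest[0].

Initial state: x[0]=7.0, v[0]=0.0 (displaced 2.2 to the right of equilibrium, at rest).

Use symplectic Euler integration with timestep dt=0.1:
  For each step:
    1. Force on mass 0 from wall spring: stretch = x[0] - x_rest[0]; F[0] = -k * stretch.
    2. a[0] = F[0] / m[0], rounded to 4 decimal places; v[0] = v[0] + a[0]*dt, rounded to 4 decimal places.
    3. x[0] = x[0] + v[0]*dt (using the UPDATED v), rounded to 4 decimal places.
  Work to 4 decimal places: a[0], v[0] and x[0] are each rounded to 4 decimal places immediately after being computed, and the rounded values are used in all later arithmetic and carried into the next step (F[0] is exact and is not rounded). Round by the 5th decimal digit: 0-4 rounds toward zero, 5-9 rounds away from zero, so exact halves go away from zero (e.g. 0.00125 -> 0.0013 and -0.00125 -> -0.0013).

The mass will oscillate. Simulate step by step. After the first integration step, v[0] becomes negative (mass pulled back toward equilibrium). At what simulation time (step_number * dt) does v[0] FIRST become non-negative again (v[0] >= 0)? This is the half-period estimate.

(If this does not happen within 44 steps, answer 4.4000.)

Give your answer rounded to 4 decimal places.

Step 0: x=[7.0000] v=[0.0000]
Step 1: x=[6.8717] v=[-1.2833]
Step 2: x=[6.6225] v=[-2.4918]
Step 3: x=[6.2670] v=[-3.5549]
Step 4: x=[5.8259] v=[-4.4107]
Step 5: x=[5.3250] v=[-5.0091]
Step 6: x=[4.7935] v=[-5.3154]
Step 7: x=[4.2623] v=[-5.3116]
Step 8: x=[3.7625] v=[-4.9979]
Step 9: x=[3.3232] v=[-4.3927]
Step 10: x=[2.9701] v=[-3.5312]
Step 11: x=[2.7237] v=[-2.4638]
Step 12: x=[2.5984] v=[-1.2526]
Step 13: x=[2.6016] v=[0.0317]
First v>=0 after going negative at step 13, time=1.3000

Answer: 1.3000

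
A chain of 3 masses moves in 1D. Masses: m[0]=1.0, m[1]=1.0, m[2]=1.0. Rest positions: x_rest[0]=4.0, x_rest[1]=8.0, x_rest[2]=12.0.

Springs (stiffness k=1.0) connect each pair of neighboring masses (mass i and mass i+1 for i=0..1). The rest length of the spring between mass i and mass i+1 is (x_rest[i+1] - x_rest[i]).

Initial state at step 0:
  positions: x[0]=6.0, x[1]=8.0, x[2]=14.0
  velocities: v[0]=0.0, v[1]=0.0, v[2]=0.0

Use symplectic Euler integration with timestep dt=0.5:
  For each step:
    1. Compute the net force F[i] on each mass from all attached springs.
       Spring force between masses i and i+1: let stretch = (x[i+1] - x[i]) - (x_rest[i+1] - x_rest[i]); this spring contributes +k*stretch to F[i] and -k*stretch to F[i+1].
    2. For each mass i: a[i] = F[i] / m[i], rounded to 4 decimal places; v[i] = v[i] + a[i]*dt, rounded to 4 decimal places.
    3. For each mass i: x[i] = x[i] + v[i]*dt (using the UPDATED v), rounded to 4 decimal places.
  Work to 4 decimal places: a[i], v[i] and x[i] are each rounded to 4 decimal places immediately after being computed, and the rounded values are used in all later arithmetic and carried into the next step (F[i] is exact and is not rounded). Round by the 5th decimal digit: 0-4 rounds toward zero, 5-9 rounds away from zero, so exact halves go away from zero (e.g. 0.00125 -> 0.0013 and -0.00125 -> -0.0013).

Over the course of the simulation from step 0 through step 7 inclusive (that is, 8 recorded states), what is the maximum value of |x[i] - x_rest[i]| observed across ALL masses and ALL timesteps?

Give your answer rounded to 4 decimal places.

Step 0: x=[6.0000 8.0000 14.0000] v=[0.0000 0.0000 0.0000]
Step 1: x=[5.5000 9.0000 13.5000] v=[-1.0000 2.0000 -1.0000]
Step 2: x=[4.8750 10.2500 12.8750] v=[-1.2500 2.5000 -1.2500]
Step 3: x=[4.5938 10.8125 12.5938] v=[-0.5625 1.1250 -0.5625]
Step 4: x=[4.8673 10.2657 12.8673] v=[0.5469 -1.0937 0.5469]
Step 5: x=[5.4904 9.0197 13.4904] v=[1.2461 -2.4921 1.2461]
Step 6: x=[5.9958 8.0090 13.9958] v=[1.0108 -2.0214 1.0108]
Step 7: x=[6.0045 7.9917 14.0045] v=[0.0174 -0.0346 0.0174]
Max displacement = 2.8125

Answer: 2.8125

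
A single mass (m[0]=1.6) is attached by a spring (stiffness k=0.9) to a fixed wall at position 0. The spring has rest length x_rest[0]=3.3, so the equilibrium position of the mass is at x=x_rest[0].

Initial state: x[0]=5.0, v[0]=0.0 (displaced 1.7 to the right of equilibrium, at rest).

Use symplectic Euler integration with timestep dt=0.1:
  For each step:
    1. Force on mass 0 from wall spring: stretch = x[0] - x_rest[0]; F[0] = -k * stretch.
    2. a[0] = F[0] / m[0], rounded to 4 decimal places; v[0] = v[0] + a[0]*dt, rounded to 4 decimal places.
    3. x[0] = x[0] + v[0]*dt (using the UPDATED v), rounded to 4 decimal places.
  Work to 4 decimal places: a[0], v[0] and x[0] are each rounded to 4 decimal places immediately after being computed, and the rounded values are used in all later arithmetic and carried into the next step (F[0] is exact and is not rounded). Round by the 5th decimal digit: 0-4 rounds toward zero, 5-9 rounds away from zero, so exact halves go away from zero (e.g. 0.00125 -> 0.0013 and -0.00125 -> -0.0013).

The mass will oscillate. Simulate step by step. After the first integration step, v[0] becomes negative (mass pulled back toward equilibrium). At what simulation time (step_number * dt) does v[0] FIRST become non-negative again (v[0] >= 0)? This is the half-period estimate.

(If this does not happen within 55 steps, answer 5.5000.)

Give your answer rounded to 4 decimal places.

Step 0: x=[5.0000] v=[0.0000]
Step 1: x=[4.9904] v=[-0.0956]
Step 2: x=[4.9713] v=[-0.1907]
Step 3: x=[4.9428] v=[-0.2847]
Step 4: x=[4.9051] v=[-0.3771]
Step 5: x=[4.8584] v=[-0.4674]
Step 6: x=[4.8029] v=[-0.5551]
Step 7: x=[4.7389] v=[-0.6396]
Step 8: x=[4.6669] v=[-0.7205]
Step 9: x=[4.5872] v=[-0.7974]
Step 10: x=[4.5002] v=[-0.8698]
Step 11: x=[4.4065] v=[-0.9373]
Step 12: x=[4.3066] v=[-0.9995]
Step 13: x=[4.2010] v=[-1.0561]
Step 14: x=[4.0903] v=[-1.1068]
Step 15: x=[3.9752] v=[-1.1513]
Step 16: x=[3.8563] v=[-1.1893]
Step 17: x=[3.7342] v=[-1.2206]
Step 18: x=[3.6097] v=[-1.2450]
Step 19: x=[3.4835] v=[-1.2624]
Step 20: x=[3.3562] v=[-1.2727]
Step 21: x=[3.2286] v=[-1.2759]
Step 22: x=[3.1014] v=[-1.2719]
Step 23: x=[2.9753] v=[-1.2607]
Step 24: x=[2.8511] v=[-1.2424]
Step 25: x=[2.7294] v=[-1.2172]
Step 26: x=[2.6109] v=[-1.1851]
Step 27: x=[2.4963] v=[-1.1463]
Step 28: x=[2.3862] v=[-1.1011]
Step 29: x=[2.2812] v=[-1.0497]
Step 30: x=[2.1820] v=[-0.9924]
Step 31: x=[2.0891] v=[-0.9295]
Step 32: x=[2.0030] v=[-0.8614]
Step 33: x=[1.9242] v=[-0.7884]
Step 34: x=[1.8531] v=[-0.7110]
Step 35: x=[1.7901] v=[-0.6296]
Step 36: x=[1.7356] v=[-0.5447]
Step 37: x=[1.6899] v=[-0.4567]
Step 38: x=[1.6533] v=[-0.3661]
Step 39: x=[1.6260] v=[-0.2735]
Step 40: x=[1.6081] v=[-0.1793]
Step 41: x=[1.5997] v=[-0.0841]
Step 42: x=[1.6009] v=[0.0115]
First v>=0 after going negative at step 42, time=4.2000

Answer: 4.2000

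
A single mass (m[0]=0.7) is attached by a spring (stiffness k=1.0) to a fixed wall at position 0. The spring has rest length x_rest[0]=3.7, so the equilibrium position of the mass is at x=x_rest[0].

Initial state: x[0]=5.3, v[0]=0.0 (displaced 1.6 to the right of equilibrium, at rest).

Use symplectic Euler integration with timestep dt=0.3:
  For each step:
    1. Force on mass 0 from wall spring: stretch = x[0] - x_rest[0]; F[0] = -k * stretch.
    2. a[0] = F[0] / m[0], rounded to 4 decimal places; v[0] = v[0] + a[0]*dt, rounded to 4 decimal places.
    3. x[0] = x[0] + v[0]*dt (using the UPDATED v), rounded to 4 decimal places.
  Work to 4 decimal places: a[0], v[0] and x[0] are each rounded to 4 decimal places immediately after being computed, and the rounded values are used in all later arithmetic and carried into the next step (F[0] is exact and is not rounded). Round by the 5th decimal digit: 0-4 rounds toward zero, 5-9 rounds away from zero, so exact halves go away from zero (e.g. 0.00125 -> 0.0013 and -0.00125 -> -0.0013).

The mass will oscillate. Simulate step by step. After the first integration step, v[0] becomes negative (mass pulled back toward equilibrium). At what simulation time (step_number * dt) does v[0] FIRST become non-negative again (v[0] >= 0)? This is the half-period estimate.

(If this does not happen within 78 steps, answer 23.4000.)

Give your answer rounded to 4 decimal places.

Answer: 2.7000

Derivation:
Step 0: x=[5.3000] v=[0.0000]
Step 1: x=[5.0943] v=[-0.6857]
Step 2: x=[4.7093] v=[-1.2833]
Step 3: x=[4.1945] v=[-1.7159]
Step 4: x=[3.6162] v=[-1.9278]
Step 5: x=[3.0486] v=[-1.8919]
Step 6: x=[2.5648] v=[-1.6127]
Step 7: x=[2.2269] v=[-1.1262]
Step 8: x=[2.0784] v=[-0.4949]
Step 9: x=[2.1384] v=[0.2001]
First v>=0 after going negative at step 9, time=2.7000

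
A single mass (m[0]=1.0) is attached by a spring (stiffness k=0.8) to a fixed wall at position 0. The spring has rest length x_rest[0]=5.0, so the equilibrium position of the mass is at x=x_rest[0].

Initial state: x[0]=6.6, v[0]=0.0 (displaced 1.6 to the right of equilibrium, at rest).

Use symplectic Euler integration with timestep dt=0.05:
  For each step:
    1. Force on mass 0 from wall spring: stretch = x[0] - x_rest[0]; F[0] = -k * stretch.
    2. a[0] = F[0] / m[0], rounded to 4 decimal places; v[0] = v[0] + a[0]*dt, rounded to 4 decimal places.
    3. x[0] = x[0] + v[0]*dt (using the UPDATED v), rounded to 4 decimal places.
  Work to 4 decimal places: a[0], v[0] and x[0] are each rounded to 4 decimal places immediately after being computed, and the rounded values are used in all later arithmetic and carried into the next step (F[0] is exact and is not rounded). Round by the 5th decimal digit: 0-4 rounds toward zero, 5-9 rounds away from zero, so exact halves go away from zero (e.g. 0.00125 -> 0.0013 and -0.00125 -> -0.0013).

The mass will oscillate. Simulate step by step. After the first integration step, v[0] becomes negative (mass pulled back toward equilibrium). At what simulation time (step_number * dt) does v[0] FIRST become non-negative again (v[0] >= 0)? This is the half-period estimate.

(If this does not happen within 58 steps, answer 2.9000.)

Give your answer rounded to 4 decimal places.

Answer: 2.9000

Derivation:
Step 0: x=[6.6000] v=[0.0000]
Step 1: x=[6.5968] v=[-0.0640]
Step 2: x=[6.5904] v=[-0.1279]
Step 3: x=[6.5808] v=[-0.1915]
Step 4: x=[6.5681] v=[-0.2547]
Step 5: x=[6.5522] v=[-0.3174]
Step 6: x=[6.5332] v=[-0.3795]
Step 7: x=[6.5112] v=[-0.4408]
Step 8: x=[6.4861] v=[-0.5013]
Step 9: x=[6.4581] v=[-0.5607]
Step 10: x=[6.4272] v=[-0.6190]
Step 11: x=[6.3934] v=[-0.6761]
Step 12: x=[6.3568] v=[-0.7318]
Step 13: x=[6.3175] v=[-0.7861]
Step 14: x=[6.2756] v=[-0.8388]
Step 15: x=[6.2311] v=[-0.8898]
Step 16: x=[6.1842] v=[-0.9390]
Step 17: x=[6.1349] v=[-0.9864]
Step 18: x=[6.0833] v=[-1.0318]
Step 19: x=[6.0295] v=[-1.0751]
Step 20: x=[5.9737] v=[-1.1163]
Step 21: x=[5.9159] v=[-1.1553]
Step 22: x=[5.8563] v=[-1.1919]
Step 23: x=[5.7950] v=[-1.2262]
Step 24: x=[5.7321] v=[-1.2580]
Step 25: x=[5.6677] v=[-1.2873]
Step 26: x=[5.6020] v=[-1.3140]
Step 27: x=[5.5351] v=[-1.3381]
Step 28: x=[5.4671] v=[-1.3595]
Step 29: x=[5.3982] v=[-1.3782]
Step 30: x=[5.3285] v=[-1.3941]
Step 31: x=[5.2581] v=[-1.4072]
Step 32: x=[5.1872] v=[-1.4175]
Step 33: x=[5.1160] v=[-1.4250]
Step 34: x=[5.0445] v=[-1.4296]
Step 35: x=[4.9729] v=[-1.4314]
Step 36: x=[4.9014] v=[-1.4303]
Step 37: x=[4.8301] v=[-1.4264]
Step 38: x=[4.7591] v=[-1.4196]
Step 39: x=[4.6886] v=[-1.4100]
Step 40: x=[4.6187] v=[-1.3975]
Step 41: x=[4.5496] v=[-1.3823]
Step 42: x=[4.4814] v=[-1.3643]
Step 43: x=[4.4142] v=[-1.3436]
Step 44: x=[4.3482] v=[-1.3202]
Step 45: x=[4.2835] v=[-1.2941]
Step 46: x=[4.2202] v=[-1.2654]
Step 47: x=[4.1585] v=[-1.2342]
Step 48: x=[4.0985] v=[-1.2005]
Step 49: x=[4.0403] v=[-1.1644]
Step 50: x=[3.9840] v=[-1.1260]
Step 51: x=[3.9297] v=[-1.0854]
Step 52: x=[3.8776] v=[-1.0426]
Step 53: x=[3.8277] v=[-0.9977]
Step 54: x=[3.7802] v=[-0.9508]
Step 55: x=[3.7351] v=[-0.9020]
Step 56: x=[3.6925] v=[-0.8514]
Step 57: x=[3.6525] v=[-0.7991]
Step 58: x=[3.6152] v=[-0.7452]
v[0] did not become non-negative within 58 steps; using fallback time=2.9000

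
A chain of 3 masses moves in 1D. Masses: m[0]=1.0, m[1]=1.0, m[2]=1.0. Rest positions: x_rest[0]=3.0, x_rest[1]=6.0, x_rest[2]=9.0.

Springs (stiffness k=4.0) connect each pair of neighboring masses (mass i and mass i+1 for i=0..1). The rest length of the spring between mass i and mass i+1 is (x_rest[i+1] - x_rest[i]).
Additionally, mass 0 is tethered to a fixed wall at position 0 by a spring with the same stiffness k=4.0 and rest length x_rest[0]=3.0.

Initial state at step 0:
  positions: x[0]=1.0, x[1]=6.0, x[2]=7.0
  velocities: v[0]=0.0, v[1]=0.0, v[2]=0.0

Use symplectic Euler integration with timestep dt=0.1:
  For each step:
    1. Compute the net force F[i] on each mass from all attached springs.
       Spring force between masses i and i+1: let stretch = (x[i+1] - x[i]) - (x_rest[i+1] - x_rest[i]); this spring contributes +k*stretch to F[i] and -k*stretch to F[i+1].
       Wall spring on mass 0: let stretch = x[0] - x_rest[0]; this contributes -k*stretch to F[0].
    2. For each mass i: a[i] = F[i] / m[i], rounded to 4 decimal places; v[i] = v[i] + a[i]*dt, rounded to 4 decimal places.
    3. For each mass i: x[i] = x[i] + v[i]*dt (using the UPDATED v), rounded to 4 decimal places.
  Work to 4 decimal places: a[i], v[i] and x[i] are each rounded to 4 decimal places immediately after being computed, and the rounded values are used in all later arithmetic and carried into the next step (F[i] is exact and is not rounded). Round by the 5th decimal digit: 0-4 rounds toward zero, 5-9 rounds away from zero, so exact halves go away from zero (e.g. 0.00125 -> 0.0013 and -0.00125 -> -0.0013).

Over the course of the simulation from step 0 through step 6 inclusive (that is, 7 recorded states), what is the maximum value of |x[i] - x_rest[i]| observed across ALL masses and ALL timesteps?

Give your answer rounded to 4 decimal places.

Step 0: x=[1.0000 6.0000 7.0000] v=[0.0000 0.0000 0.0000]
Step 1: x=[1.1600 5.8400 7.0800] v=[1.6000 -1.6000 0.8000]
Step 2: x=[1.4608 5.5424 7.2304] v=[3.0080 -2.9760 1.5040]
Step 3: x=[1.8664 5.1491 7.4333] v=[4.0563 -3.9334 2.0288]
Step 4: x=[2.3287 4.7158 7.6648] v=[4.6228 -4.3328 2.3151]
Step 5: x=[2.7933 4.3050 7.8984] v=[4.6462 -4.1080 2.3355]
Step 6: x=[3.2067 3.9775 8.1082] v=[4.1336 -3.2753 2.0981]
Max displacement = 2.0225

Answer: 2.0225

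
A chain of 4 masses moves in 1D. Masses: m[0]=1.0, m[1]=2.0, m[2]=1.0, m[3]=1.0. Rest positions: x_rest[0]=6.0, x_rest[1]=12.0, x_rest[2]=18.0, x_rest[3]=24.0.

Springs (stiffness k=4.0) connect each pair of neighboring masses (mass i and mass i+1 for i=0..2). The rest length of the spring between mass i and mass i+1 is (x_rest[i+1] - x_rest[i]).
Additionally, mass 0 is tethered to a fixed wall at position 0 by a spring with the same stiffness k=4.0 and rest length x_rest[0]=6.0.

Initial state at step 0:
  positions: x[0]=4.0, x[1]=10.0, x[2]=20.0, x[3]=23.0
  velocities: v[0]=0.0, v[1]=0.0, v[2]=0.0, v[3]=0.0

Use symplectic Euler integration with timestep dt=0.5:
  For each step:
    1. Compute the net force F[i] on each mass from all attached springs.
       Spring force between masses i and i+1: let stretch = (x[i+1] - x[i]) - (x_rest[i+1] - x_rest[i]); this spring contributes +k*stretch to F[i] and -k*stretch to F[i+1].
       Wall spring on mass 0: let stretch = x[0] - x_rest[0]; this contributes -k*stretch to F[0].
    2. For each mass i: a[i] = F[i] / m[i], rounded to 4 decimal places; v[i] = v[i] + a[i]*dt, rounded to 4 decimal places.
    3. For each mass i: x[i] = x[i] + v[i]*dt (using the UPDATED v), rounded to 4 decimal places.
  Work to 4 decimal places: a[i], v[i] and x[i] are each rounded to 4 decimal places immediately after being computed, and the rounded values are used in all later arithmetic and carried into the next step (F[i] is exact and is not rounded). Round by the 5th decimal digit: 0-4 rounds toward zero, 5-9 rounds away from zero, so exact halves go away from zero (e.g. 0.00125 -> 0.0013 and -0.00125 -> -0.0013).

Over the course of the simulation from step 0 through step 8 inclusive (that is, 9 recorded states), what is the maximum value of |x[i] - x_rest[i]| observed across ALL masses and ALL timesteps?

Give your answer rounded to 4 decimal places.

Answer: 5.0000

Derivation:
Step 0: x=[4.0000 10.0000 20.0000 23.0000] v=[0.0000 0.0000 0.0000 0.0000]
Step 1: x=[6.0000 12.0000 13.0000 26.0000] v=[4.0000 4.0000 -14.0000 6.0000]
Step 2: x=[8.0000 11.5000 18.0000 22.0000] v=[4.0000 -1.0000 10.0000 -8.0000]
Step 3: x=[5.5000 12.5000 20.5000 20.0000] v=[-5.0000 2.0000 5.0000 -4.0000]
Step 4: x=[4.5000 14.0000 14.5000 24.5000] v=[-2.0000 3.0000 -12.0000 9.0000]
Step 5: x=[8.5000 11.0000 18.0000 25.0000] v=[8.0000 -6.0000 7.0000 1.0000]
Step 6: x=[6.5000 10.2500 21.5000 24.5000] v=[-4.0000 -1.5000 7.0000 -1.0000]
Step 7: x=[1.7500 13.2500 16.7500 27.0000] v=[-9.5000 6.0000 -9.5000 5.0000]
Step 8: x=[6.7500 12.2500 18.7500 25.2500] v=[10.0000 -2.0000 4.0000 -3.5000]
Max displacement = 5.0000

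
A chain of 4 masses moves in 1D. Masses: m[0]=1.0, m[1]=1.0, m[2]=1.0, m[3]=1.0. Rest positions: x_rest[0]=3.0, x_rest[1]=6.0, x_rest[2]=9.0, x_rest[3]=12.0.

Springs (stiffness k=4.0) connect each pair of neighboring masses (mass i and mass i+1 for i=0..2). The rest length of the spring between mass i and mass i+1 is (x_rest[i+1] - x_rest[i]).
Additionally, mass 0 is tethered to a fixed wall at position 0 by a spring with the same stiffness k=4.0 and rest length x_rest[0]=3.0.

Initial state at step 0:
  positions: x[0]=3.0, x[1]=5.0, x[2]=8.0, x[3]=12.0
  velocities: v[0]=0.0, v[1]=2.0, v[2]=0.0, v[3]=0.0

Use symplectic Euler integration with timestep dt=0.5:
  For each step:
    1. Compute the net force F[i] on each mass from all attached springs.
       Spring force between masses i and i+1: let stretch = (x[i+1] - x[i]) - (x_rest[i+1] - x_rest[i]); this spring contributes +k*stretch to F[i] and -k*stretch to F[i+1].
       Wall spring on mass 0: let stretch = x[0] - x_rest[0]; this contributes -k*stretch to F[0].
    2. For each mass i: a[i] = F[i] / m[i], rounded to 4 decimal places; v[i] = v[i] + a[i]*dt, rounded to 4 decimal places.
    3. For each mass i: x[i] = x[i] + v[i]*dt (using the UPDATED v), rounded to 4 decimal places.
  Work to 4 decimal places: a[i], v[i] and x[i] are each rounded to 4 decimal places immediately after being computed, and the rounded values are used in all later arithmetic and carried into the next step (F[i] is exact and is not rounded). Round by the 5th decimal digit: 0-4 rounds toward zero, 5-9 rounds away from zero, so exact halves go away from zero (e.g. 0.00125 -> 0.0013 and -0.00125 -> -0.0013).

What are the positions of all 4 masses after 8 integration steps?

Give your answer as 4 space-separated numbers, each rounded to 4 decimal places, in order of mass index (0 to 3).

Answer: 3.0000 8.0000 10.0000 12.0000

Derivation:
Step 0: x=[3.0000 5.0000 8.0000 12.0000] v=[0.0000 2.0000 0.0000 0.0000]
Step 1: x=[2.0000 7.0000 9.0000 11.0000] v=[-2.0000 4.0000 2.0000 -2.0000]
Step 2: x=[4.0000 6.0000 10.0000 11.0000] v=[4.0000 -2.0000 2.0000 0.0000]
Step 3: x=[4.0000 7.0000 8.0000 13.0000] v=[0.0000 2.0000 -4.0000 4.0000]
Step 4: x=[3.0000 6.0000 10.0000 13.0000] v=[-2.0000 -2.0000 4.0000 0.0000]
Step 5: x=[2.0000 6.0000 11.0000 13.0000] v=[-2.0000 0.0000 2.0000 0.0000]
Step 6: x=[3.0000 7.0000 9.0000 14.0000] v=[2.0000 2.0000 -4.0000 2.0000]
Step 7: x=[5.0000 6.0000 10.0000 13.0000] v=[4.0000 -2.0000 2.0000 -2.0000]
Step 8: x=[3.0000 8.0000 10.0000 12.0000] v=[-4.0000 4.0000 0.0000 -2.0000]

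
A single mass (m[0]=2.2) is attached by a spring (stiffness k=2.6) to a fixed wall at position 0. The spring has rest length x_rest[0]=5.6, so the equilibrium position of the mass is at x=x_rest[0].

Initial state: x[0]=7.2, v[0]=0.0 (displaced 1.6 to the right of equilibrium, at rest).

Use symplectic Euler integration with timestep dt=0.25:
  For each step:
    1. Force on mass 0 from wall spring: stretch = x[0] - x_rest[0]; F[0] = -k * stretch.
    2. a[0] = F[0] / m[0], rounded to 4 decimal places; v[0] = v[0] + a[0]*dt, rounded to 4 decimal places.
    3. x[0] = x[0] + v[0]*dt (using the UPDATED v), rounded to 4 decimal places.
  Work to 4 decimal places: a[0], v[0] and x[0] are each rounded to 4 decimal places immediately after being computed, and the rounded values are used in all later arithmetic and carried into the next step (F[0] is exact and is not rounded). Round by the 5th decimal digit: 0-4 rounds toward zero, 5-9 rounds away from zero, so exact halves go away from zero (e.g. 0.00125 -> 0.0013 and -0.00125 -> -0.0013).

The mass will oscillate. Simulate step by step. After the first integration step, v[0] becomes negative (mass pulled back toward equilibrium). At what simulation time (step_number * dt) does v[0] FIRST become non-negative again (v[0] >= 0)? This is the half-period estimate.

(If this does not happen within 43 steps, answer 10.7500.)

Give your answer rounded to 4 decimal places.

Step 0: x=[7.2000] v=[0.0000]
Step 1: x=[7.0818] v=[-0.4727]
Step 2: x=[6.8542] v=[-0.9105]
Step 3: x=[6.5339] v=[-1.2811]
Step 4: x=[6.1447] v=[-1.5570]
Step 5: x=[5.7152] v=[-1.7179]
Step 6: x=[5.2772] v=[-1.7519]
Step 7: x=[4.8631] v=[-1.6565]
Step 8: x=[4.5034] v=[-1.4388]
Step 9: x=[4.2247] v=[-1.1148]
Step 10: x=[4.0476] v=[-0.7085]
Step 11: x=[3.9852] v=[-0.2498]
Step 12: x=[4.0420] v=[0.2273]
First v>=0 after going negative at step 12, time=3.0000

Answer: 3.0000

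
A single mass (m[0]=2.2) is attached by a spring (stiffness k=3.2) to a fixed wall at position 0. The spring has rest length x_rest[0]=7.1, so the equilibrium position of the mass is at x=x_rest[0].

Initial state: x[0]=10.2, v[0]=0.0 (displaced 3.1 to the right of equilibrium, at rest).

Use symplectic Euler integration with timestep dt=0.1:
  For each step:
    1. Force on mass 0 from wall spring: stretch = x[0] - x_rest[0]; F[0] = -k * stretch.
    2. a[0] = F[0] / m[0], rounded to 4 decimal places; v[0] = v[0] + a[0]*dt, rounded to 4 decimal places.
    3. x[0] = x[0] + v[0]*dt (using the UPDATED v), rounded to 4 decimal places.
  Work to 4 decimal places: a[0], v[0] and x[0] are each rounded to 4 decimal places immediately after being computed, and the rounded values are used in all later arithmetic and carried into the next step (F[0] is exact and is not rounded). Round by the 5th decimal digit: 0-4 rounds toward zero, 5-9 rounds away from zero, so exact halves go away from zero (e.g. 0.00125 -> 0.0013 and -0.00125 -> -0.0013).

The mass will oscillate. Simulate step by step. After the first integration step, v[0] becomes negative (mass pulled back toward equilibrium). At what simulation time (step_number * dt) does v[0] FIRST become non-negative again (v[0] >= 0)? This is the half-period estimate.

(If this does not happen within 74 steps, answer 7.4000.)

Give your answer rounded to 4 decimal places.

Step 0: x=[10.2000] v=[0.0000]
Step 1: x=[10.1549] v=[-0.4509]
Step 2: x=[10.0654] v=[-0.8953]
Step 3: x=[9.9327] v=[-1.3266]
Step 4: x=[9.7588] v=[-1.7386]
Step 5: x=[9.5463] v=[-2.1253]
Step 6: x=[9.2982] v=[-2.4811]
Step 7: x=[9.0181] v=[-2.8008]
Step 8: x=[8.7101] v=[-3.0798]
Step 9: x=[8.3787] v=[-3.3140]
Step 10: x=[8.0287] v=[-3.5000]
Step 11: x=[7.6652] v=[-3.6351]
Step 12: x=[7.2935] v=[-3.7173]
Step 13: x=[6.9190] v=[-3.7455]
Step 14: x=[6.5471] v=[-3.7192]
Step 15: x=[6.1832] v=[-3.6388]
Step 16: x=[5.8327] v=[-3.5055]
Step 17: x=[5.5006] v=[-3.3212]
Step 18: x=[5.1917] v=[-3.0886]
Step 19: x=[4.9106] v=[-2.8110]
Step 20: x=[4.6614] v=[-2.4925]
Step 21: x=[4.4476] v=[-2.1378]
Step 22: x=[4.2724] v=[-1.7520]
Step 23: x=[4.1383] v=[-1.3407]
Step 24: x=[4.0473] v=[-0.9099]
Step 25: x=[4.0007] v=[-0.4659]
Step 26: x=[3.9992] v=[-0.0151]
Step 27: x=[4.0428] v=[0.4359]
First v>=0 after going negative at step 27, time=2.7000

Answer: 2.7000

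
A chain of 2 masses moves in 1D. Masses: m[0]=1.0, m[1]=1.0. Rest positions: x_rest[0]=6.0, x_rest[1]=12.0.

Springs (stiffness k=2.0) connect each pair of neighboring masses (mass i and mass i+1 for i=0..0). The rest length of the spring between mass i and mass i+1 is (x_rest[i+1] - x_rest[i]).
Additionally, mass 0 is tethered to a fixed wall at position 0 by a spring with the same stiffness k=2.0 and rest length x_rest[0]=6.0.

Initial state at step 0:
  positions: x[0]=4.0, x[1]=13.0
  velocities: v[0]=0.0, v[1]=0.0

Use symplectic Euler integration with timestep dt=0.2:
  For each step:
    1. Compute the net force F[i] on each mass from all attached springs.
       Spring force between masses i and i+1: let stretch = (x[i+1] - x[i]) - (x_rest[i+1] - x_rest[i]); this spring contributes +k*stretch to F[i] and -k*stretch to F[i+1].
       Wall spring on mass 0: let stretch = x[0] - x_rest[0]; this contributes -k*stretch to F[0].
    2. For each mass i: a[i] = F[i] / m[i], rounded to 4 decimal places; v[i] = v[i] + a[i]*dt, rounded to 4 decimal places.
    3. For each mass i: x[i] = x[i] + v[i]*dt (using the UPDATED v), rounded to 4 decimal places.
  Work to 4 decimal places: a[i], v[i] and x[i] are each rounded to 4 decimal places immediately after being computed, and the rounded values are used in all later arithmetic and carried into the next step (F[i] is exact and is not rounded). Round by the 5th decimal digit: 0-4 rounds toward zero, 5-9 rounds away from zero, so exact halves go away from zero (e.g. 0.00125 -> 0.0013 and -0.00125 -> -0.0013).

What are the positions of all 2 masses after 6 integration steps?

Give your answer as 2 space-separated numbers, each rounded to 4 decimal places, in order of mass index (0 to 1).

Answer: 7.8825 10.7371

Derivation:
Step 0: x=[4.0000 13.0000] v=[0.0000 0.0000]
Step 1: x=[4.4000 12.7600] v=[2.0000 -1.2000]
Step 2: x=[5.1168 12.3312] v=[3.5840 -2.1440]
Step 3: x=[6.0014 11.8052] v=[4.4230 -2.6298]
Step 4: x=[6.8702 11.2949] v=[4.3440 -2.5513]
Step 5: x=[7.5434 10.9107] v=[3.3658 -1.9212]
Step 6: x=[7.8825 10.7371] v=[1.6954 -0.8681]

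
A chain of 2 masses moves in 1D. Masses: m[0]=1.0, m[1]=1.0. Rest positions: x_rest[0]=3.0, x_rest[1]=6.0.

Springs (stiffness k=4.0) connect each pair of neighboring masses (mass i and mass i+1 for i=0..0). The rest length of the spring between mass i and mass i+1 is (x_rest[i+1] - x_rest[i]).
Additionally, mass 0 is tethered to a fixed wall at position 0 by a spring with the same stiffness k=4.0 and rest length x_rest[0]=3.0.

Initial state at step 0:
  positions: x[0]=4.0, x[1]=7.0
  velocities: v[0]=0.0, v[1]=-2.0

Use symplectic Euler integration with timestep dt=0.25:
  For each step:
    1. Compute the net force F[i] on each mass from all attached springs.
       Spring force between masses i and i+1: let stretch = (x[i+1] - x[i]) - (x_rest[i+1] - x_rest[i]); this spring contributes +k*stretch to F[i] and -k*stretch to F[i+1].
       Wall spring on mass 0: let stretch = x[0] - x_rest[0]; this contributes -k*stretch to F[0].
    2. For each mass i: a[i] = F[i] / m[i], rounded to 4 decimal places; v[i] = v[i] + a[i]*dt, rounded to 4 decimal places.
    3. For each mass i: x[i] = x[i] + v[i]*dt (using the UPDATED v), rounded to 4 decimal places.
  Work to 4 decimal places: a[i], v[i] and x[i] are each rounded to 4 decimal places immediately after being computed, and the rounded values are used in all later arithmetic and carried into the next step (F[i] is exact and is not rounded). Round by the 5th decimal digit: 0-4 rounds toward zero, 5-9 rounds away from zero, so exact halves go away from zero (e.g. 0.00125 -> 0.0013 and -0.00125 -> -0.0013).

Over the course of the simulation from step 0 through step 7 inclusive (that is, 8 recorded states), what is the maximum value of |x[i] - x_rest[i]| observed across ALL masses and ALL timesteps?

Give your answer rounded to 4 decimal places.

Answer: 1.8954

Derivation:
Step 0: x=[4.0000 7.0000] v=[0.0000 -2.0000]
Step 1: x=[3.7500 6.5000] v=[-1.0000 -2.0000]
Step 2: x=[3.2500 6.0625] v=[-2.0000 -1.7500]
Step 3: x=[2.6406 5.6719] v=[-2.4375 -1.5625]
Step 4: x=[2.1289 5.2735] v=[-2.0468 -1.5938]
Step 5: x=[1.8711 4.8389] v=[-1.0311 -1.7384]
Step 6: x=[1.8875 4.4124] v=[0.0656 -1.7062]
Step 7: x=[2.0633 4.1046] v=[0.7030 -1.2311]
Max displacement = 1.8954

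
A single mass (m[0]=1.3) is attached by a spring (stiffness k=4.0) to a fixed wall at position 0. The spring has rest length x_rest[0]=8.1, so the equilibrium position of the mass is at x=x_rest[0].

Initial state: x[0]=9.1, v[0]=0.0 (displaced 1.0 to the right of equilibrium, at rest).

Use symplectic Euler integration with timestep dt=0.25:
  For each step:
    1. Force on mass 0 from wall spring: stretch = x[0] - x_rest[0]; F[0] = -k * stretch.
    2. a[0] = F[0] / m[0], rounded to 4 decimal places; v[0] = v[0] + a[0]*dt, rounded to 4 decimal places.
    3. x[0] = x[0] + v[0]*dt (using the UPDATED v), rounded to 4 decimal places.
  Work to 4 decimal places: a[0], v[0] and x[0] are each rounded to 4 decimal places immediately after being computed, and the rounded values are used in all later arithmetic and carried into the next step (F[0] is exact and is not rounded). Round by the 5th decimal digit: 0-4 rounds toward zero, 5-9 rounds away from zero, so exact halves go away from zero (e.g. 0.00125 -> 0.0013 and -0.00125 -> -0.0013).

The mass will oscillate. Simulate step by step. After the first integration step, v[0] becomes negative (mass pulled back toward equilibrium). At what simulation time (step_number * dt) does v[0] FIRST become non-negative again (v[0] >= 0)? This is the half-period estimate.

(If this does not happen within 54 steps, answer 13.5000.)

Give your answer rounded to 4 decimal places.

Step 0: x=[9.1000] v=[0.0000]
Step 1: x=[8.9077] v=[-0.7692]
Step 2: x=[8.5601] v=[-1.3905]
Step 3: x=[8.1240] v=[-1.7444]
Step 4: x=[7.6833] v=[-1.7629]
Step 5: x=[7.3227] v=[-1.4424]
Step 6: x=[7.1116] v=[-0.8445]
Step 7: x=[7.0906] v=[-0.0842]
Step 8: x=[7.2637] v=[0.6923]
First v>=0 after going negative at step 8, time=2.0000

Answer: 2.0000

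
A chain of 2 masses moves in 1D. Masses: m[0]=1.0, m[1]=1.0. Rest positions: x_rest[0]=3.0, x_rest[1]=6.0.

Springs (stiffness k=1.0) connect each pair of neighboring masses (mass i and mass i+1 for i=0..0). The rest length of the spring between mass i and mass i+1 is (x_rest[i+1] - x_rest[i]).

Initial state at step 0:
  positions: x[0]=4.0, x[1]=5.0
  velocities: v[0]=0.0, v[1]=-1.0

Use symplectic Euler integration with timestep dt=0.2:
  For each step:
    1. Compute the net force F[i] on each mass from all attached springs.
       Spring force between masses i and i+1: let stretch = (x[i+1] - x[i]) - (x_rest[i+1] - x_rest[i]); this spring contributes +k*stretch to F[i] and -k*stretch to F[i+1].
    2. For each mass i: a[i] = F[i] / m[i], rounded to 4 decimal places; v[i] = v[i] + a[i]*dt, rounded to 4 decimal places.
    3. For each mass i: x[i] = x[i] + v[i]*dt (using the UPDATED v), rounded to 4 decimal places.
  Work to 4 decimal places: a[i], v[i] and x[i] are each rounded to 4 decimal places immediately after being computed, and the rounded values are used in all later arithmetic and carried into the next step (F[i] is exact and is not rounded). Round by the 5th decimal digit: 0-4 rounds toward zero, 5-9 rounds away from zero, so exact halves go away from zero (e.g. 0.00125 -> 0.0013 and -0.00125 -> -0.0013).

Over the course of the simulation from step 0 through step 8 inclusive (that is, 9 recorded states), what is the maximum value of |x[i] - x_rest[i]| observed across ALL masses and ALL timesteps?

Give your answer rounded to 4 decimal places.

Answer: 1.2799

Derivation:
Step 0: x=[4.0000 5.0000] v=[0.0000 -1.0000]
Step 1: x=[3.9200 4.8800] v=[-0.4000 -0.6000]
Step 2: x=[3.7584 4.8416] v=[-0.8080 -0.1920]
Step 3: x=[3.5201 4.8799] v=[-1.1914 0.1914]
Step 4: x=[3.2162 4.9838] v=[-1.5194 0.5194]
Step 5: x=[2.8630 5.1370] v=[-1.7659 0.7659]
Step 6: x=[2.4808 5.3192] v=[-1.9111 0.9111]
Step 7: x=[2.0921 5.5079] v=[-1.9434 0.9434]
Step 8: x=[1.7201 5.6799] v=[-1.8602 0.8602]
Max displacement = 1.2799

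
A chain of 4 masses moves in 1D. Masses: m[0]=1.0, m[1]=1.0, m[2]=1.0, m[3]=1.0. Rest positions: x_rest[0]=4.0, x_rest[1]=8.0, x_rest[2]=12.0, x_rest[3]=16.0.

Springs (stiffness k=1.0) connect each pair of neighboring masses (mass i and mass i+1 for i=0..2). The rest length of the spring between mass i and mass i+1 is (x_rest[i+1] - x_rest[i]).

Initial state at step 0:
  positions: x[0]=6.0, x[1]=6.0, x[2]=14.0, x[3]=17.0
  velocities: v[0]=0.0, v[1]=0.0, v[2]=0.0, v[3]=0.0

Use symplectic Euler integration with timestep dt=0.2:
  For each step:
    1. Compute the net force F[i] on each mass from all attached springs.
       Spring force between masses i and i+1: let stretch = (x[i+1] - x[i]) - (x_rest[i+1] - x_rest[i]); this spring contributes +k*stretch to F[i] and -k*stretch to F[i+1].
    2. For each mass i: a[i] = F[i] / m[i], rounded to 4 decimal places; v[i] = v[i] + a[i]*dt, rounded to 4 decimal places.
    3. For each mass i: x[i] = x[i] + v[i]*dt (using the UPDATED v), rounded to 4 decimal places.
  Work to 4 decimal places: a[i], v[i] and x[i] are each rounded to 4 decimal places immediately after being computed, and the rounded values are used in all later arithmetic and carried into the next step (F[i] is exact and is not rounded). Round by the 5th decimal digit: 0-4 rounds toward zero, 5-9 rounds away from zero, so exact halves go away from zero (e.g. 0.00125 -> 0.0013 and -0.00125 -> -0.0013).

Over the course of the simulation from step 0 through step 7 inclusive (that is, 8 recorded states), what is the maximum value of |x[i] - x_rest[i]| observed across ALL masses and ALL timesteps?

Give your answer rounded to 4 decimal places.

Answer: 2.9014

Derivation:
Step 0: x=[6.0000 6.0000 14.0000 17.0000] v=[0.0000 0.0000 0.0000 0.0000]
Step 1: x=[5.8400 6.3200 13.8000 17.0400] v=[-0.8000 1.6000 -1.0000 0.2000]
Step 2: x=[5.5392 6.9200 13.4304 17.1104] v=[-1.5040 3.0000 -1.8480 0.3520]
Step 3: x=[5.1336 7.7252 12.9476 17.1936] v=[-2.0278 4.0259 -2.4141 0.4160]
Step 4: x=[4.6717 8.6356 12.4257 17.2670] v=[-2.3095 4.5521 -2.6094 0.3668]
Step 5: x=[4.2084 9.5391 11.9459 17.3067] v=[-2.3167 4.5173 -2.3992 0.1985]
Step 6: x=[3.7983 10.3256 11.5842 17.2920] v=[-2.0506 3.9325 -1.8084 -0.0737]
Step 7: x=[3.4893 10.9014 11.4005 17.2089] v=[-1.5451 2.8788 -0.9186 -0.4153]
Max displacement = 2.9014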